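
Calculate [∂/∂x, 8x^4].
32 x^{3}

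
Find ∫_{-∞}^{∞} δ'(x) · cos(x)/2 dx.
0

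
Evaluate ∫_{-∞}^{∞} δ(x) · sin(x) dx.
0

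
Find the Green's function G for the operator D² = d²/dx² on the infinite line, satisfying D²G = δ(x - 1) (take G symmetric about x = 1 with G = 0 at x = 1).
\frac{|x - 1|}{2}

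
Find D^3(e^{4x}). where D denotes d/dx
64 e^{4 x}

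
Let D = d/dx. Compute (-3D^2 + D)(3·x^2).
6 x - 18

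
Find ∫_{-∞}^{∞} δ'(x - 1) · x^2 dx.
-2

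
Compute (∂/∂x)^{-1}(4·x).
2 x^{2}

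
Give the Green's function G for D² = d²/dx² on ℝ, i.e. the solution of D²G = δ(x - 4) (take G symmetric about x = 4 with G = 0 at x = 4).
\frac{|x - 4|}{2}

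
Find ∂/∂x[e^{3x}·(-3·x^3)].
9 x^{2} \left(- x - 1\right) e^{3 x}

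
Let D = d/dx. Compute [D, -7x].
-7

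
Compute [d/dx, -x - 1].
-1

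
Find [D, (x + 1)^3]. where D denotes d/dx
3 \left(x + 1\right)^{2}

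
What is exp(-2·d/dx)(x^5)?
x^{5} - 10 x^{4} + 40 x^{3} - 80 x^{2} + 80 x - 32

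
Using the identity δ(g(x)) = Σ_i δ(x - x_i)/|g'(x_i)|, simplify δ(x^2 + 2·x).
\frac{\delta(x + 2) + \delta(x)}{2}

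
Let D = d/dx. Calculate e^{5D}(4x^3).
4 x^{3} + 60 x^{2} + 300 x + 500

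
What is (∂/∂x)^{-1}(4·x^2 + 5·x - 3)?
\frac{4 x^{3}}{3} + \frac{5 x^{2}}{2} - 3 x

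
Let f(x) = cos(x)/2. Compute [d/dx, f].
- \frac{\sin{\left(x \right)}}{2}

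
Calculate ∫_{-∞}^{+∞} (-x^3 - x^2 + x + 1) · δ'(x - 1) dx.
4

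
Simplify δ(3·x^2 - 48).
\frac{\delta(x - 4) + \delta(x + 4)}{24}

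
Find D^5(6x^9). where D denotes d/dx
90720 x^{4}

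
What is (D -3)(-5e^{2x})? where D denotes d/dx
5 e^{2 x}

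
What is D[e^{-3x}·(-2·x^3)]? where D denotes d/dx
6 x^{2} \left(x - 1\right) e^{- 3 x}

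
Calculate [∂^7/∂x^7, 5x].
35\frac{d^{6}}{dx^{6}}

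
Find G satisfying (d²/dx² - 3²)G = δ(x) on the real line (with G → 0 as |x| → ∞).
-\frac{e^{-3|x|}}{6}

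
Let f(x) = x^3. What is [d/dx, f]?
3 x^{2}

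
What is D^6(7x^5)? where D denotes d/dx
0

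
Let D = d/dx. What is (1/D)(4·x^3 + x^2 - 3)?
x^{4} + \frac{x^{3}}{3} - 3 x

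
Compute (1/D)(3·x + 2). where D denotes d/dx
\frac{3 x^{2}}{2} + 2 x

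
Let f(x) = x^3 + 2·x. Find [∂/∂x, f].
3 x^{2} + 2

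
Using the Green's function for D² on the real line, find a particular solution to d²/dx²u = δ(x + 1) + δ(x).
\frac{|x + 1|}{2} + \frac{|x|}{2}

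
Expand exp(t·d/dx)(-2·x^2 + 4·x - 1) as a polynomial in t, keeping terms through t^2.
- 2 t^{2} - 4 t \left(x - 1\right) - 2 x^{2} + 4 x - 1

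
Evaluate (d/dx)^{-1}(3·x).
\frac{3 x^{2}}{2}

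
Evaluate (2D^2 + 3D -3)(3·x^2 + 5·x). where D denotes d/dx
- 9 x^{2} + 3 x + 27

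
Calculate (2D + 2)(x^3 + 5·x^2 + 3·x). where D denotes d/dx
2 x^{3} + 16 x^{2} + 26 x + 6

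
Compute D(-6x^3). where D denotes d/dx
- 18 x^{2}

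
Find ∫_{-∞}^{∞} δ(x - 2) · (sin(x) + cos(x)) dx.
\cos{\left(2 \right)} + \sin{\left(2 \right)}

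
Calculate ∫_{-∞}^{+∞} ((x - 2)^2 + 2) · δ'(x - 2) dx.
0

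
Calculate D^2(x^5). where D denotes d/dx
20 x^{3}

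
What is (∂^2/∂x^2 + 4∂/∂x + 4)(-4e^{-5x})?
- 36 e^{- 5 x}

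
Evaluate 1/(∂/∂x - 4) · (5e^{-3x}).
- \frac{5 e^{- 3 x}}{7}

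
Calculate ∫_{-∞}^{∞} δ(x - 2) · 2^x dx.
4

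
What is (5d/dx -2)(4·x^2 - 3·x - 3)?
- 8 x^{2} + 46 x - 9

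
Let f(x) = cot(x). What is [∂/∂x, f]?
- \frac{1}{\sin^{2}{\left(x \right)}}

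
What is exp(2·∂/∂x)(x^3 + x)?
x^{3} + 6 x^{2} + 13 x + 10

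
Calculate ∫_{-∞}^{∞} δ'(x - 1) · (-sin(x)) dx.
\cos{\left(1 \right)}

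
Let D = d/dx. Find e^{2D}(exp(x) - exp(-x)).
2 \sinh{\left(x + 2 \right)}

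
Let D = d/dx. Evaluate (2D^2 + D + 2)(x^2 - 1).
2 x^{2} + 2 x + 2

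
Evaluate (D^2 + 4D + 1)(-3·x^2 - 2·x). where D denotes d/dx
- 3 x^{2} - 26 x - 14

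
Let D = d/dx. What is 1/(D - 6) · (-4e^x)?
\frac{4 e^{x}}{5}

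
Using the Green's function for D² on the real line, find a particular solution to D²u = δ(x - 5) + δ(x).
\frac{|x - 5|}{2} + \frac{|x|}{2}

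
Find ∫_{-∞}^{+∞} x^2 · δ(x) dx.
0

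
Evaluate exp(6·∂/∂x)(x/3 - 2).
\frac{x}{3}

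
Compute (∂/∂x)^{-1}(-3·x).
- \frac{3 x^{2}}{2}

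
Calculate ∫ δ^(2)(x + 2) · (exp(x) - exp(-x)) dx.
- 2 \sinh{\left(2 \right)}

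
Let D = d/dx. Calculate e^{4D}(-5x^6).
- 5 x^{6} - 120 x^{5} - 1200 x^{4} - 6400 x^{3} - 19200 x^{2} - 30720 x - 20480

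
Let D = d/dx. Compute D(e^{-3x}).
- 3 e^{- 3 x}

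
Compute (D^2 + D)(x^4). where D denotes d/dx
4 x^{2} \left(x + 3\right)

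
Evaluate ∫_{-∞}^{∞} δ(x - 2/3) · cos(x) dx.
\cos{\left(\frac{2}{3} \right)}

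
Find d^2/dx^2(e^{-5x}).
25 e^{- 5 x}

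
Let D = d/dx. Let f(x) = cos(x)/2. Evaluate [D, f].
- \frac{\sin{\left(x \right)}}{2}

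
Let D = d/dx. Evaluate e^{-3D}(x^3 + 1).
x^{3} - 9 x^{2} + 27 x - 26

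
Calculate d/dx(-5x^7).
- 35 x^{6}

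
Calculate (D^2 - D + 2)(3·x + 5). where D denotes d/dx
6 x + 7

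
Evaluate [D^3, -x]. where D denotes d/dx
-3D^{2}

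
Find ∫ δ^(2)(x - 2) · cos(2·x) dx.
- 4 \cos{\left(4 \right)}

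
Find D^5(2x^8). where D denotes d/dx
13440 x^{3}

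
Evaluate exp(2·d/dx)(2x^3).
2 x^{3} + 12 x^{2} + 24 x + 16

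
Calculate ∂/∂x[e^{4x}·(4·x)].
\left(16 x + 4\right) e^{4 x}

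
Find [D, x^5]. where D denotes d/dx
5 x^{4}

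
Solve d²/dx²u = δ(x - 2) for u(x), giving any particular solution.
\frac{|x - 2|}{2}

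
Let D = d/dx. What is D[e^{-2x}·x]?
\left(1 - 2 x\right) e^{- 2 x}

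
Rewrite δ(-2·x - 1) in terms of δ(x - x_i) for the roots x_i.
\frac{\delta(x + 1/2)}{2}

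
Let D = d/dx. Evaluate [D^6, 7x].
42D^{5}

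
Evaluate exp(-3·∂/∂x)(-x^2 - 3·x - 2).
- x^{2} + 3 x - 2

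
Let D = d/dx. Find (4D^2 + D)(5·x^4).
20 x^{2} \left(x + 12\right)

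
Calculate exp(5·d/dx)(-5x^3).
- 5 x^{3} - 75 x^{2} - 375 x - 625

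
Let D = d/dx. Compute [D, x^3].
3 x^{2}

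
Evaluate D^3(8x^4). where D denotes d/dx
192 x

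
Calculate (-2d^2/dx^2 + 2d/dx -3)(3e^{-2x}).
- 45 e^{- 2 x}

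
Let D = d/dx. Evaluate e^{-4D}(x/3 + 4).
\frac{x}{3} + \frac{8}{3}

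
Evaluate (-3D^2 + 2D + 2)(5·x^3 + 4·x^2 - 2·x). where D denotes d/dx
10 x^{3} + 38 x^{2} - 78 x - 28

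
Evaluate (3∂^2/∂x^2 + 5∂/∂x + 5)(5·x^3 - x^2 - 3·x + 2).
25 x^{3} + 70 x^{2} + 65 x - 11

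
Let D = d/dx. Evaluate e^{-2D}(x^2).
x^{2} - 4 x + 4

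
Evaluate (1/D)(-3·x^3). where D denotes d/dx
- \frac{3 x^{4}}{4}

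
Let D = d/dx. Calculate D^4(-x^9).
- 3024 x^{5}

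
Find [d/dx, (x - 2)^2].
2 x - 4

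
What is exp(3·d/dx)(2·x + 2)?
2 x + 8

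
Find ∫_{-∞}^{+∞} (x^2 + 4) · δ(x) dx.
4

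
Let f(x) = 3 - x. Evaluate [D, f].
-1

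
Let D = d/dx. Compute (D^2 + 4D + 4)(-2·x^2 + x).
4 x \left(- 2 x - 3\right)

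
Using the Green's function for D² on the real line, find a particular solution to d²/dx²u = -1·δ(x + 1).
-\frac{|x + 1|}{2}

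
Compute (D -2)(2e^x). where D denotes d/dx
- 2 e^{x}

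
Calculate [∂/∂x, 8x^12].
96 x^{11}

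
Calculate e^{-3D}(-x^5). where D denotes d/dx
- x^{5} + 15 x^{4} - 90 x^{3} + 270 x^{2} - 405 x + 243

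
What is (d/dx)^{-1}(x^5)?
\frac{x^{6}}{6}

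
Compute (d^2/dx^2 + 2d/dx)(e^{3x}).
15 e^{3 x}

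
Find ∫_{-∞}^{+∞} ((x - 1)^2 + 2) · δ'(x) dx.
2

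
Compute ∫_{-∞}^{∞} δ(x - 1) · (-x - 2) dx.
-3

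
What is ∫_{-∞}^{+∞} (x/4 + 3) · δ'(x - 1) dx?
- \frac{1}{4}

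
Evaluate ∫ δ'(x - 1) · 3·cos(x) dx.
3 \sin{\left(1 \right)}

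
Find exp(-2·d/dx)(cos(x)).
\cos{\left(x - 2 \right)}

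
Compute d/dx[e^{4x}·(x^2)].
2 x \left(2 x + 1\right) e^{4 x}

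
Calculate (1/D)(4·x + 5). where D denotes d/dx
2 x^{2} + 5 x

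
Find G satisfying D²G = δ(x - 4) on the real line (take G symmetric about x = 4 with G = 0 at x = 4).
\frac{|x - 4|}{2}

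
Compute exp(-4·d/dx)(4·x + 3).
4 x - 13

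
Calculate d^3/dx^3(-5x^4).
- 120 x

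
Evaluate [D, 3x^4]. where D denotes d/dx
12 x^{3}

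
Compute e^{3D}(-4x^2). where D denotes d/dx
- 4 x^{2} - 24 x - 36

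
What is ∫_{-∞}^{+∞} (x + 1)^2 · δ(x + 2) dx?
1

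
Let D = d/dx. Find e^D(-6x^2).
- 6 x^{2} - 12 x - 6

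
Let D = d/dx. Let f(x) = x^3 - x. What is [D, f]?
3 x^{2} - 1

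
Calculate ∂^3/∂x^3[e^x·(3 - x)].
- x e^{x}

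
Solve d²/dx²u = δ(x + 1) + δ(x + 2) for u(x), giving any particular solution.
\frac{|x + 1|}{2} + \frac{|x + 2|}{2}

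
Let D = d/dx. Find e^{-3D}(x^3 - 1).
x^{3} - 9 x^{2} + 27 x - 28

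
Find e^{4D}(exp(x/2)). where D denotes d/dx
e^{\frac{x}{2} + 2}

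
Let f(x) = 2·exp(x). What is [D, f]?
2 e^{x}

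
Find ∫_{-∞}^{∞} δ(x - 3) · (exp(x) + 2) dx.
2 + e^{3}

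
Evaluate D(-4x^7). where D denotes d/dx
- 28 x^{6}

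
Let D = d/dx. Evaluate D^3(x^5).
60 x^{2}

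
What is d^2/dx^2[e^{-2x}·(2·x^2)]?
4 \left(2 x^{2} - 4 x + 1\right) e^{- 2 x}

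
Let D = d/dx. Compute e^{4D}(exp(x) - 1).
e^{x + 4} - 1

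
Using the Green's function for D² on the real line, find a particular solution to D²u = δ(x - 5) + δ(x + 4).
\frac{|x - 5|}{2} + \frac{|x + 4|}{2}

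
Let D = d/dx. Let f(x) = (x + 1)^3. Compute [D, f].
3 \left(x + 1\right)^{2}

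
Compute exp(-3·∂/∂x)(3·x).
3 x - 9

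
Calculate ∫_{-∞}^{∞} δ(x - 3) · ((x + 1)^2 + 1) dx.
17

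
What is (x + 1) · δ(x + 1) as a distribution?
0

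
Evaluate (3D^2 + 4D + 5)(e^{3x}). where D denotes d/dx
44 e^{3 x}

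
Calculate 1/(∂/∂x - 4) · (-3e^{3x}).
3 e^{3 x}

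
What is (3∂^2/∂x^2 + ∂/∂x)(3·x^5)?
15 x^{3} \left(x + 12\right)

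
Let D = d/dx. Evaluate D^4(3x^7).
2520 x^{3}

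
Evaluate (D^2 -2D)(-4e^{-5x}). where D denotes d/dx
- 140 e^{- 5 x}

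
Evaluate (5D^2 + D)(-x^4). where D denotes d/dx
4 x^{2} \left(- x - 15\right)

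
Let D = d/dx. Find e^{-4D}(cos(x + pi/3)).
\cos{\left(x - 4 + \frac{\pi}{3} \right)}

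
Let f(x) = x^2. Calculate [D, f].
2 x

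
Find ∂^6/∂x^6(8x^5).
0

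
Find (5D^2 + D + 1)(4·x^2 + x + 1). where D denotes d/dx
4 x^{2} + 9 x + 42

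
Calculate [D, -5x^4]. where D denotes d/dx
- 20 x^{3}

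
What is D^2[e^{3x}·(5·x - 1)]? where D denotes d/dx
\left(45 x + 21\right) e^{3 x}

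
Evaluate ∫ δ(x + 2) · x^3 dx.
-8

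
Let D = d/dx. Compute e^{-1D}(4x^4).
4 x^{4} - 16 x^{3} + 24 x^{2} - 16 x + 4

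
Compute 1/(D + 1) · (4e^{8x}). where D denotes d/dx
\frac{4 e^{8 x}}{9}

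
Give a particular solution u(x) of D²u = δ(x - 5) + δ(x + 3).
\frac{|x - 5|}{2} + \frac{|x + 3|}{2}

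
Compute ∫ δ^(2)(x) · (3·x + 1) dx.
0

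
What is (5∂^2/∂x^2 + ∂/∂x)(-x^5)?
5 x^{3} \left(- x - 20\right)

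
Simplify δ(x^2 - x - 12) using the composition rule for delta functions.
\frac{\delta(x + 3) + \delta(x - 4)}{7}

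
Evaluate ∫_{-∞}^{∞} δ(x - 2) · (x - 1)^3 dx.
1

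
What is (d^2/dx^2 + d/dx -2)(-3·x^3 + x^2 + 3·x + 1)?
6 x^{3} - 11 x^{2} - 22 x + 3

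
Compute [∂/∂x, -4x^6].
- 24 x^{5}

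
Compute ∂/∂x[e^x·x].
\left(x + 1\right) e^{x}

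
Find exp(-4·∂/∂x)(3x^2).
3 x^{2} - 24 x + 48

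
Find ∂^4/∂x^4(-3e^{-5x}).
- 1875 e^{- 5 x}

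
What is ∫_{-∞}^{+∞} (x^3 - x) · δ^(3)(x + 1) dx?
-6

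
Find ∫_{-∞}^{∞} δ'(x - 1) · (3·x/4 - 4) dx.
- \frac{3}{4}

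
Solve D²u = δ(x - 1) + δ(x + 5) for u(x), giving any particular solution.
\frac{|x - 1|}{2} + \frac{|x + 5|}{2}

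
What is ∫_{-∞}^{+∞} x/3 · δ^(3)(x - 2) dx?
0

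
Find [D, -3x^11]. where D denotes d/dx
- 33 x^{10}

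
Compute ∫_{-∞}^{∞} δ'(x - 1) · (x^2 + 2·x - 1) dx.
-4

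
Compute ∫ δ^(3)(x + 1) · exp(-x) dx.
e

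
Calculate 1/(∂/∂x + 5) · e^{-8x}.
- \frac{e^{- 8 x}}{3}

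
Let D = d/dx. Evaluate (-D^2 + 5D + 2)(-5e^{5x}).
- 10 e^{5 x}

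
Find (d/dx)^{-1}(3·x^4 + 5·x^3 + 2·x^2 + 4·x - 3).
\frac{3 x^{5}}{5} + \frac{5 x^{4}}{4} + \frac{2 x^{3}}{3} + 2 x^{2} - 3 x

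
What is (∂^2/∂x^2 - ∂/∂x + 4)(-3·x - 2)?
- 12 x - 5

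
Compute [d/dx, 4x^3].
12 x^{2}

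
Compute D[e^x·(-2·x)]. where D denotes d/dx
2 \left(- x - 1\right) e^{x}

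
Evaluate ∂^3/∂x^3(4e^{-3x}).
- 108 e^{- 3 x}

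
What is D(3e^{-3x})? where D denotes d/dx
- 9 e^{- 3 x}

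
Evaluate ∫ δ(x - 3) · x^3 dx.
27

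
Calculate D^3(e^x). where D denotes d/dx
e^{x}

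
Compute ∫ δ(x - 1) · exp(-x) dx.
e^{-1}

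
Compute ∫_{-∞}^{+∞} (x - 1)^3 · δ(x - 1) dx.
0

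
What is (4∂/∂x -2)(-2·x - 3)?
4 x - 2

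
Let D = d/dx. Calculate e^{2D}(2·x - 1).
2 x + 3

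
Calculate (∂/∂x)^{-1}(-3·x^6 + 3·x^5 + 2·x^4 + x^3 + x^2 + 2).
- \frac{3 x^{7}}{7} + \frac{x^{6}}{2} + \frac{2 x^{5}}{5} + \frac{x^{4}}{4} + \frac{x^{3}}{3} + 2 x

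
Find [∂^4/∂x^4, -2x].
-8\frac{d^{3}}{dx^{3}}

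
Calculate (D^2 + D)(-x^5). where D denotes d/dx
5 x^{3} \left(- x - 4\right)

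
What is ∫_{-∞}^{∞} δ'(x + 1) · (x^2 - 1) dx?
2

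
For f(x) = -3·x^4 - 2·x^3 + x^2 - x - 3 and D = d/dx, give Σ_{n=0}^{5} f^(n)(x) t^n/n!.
- 3 t^{4} - t^{3} \left(12 x + 2\right) - t^{2} \left(18 x^{2} + 6 x - 1\right) - t \left(12 x^{3} + 6 x^{2} - 2 x + 1\right) - 3 x^{4} - 2 x^{3} + x^{2} - x - 3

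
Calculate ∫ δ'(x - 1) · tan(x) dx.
- \tan^{2}{\left(1 \right)} - 1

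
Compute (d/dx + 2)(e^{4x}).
6 e^{4 x}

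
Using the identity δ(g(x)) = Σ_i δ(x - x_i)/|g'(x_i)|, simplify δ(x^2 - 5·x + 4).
\frac{\delta(x - 4) + \delta(x - 1)}{3}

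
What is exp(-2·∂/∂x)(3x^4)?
3 x^{4} - 24 x^{3} + 72 x^{2} - 96 x + 48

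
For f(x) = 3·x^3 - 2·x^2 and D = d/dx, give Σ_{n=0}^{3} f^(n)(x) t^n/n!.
3 t^{3} + t^{2} \left(9 x - 2\right) + t x \left(9 x - 4\right) + 3 x^{3} - 2 x^{2}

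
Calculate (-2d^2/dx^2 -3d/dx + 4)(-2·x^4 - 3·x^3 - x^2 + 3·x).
- 8 x^{4} + 12 x^{3} + 71 x^{2} + 54 x - 5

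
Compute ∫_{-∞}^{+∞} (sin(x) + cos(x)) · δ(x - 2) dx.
\cos{\left(2 \right)} + \sin{\left(2 \right)}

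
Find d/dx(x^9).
9 x^{8}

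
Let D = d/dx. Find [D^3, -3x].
-9D^{2}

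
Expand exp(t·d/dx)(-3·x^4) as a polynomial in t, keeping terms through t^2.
3 x^{2} \left(- 6 t^{2} - 4 t x - x^{2}\right)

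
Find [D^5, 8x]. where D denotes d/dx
40D^{4}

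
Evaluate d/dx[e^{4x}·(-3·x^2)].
6 x \left(- 2 x - 1\right) e^{4 x}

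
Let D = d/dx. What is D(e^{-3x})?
- 3 e^{- 3 x}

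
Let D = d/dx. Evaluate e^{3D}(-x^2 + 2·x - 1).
- x^{2} - 4 x - 4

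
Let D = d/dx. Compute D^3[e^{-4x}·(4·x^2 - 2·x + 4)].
64 \left(- 4 x^{2} + 8 x - 7\right) e^{- 4 x}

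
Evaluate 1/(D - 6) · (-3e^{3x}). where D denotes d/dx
e^{3 x}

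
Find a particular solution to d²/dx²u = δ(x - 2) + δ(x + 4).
\frac{|x - 2|}{2} + \frac{|x + 4|}{2}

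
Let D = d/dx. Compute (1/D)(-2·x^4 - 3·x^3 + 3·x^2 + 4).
- \frac{2 x^{5}}{5} - \frac{3 x^{4}}{4} + x^{3} + 4 x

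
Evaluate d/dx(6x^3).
18 x^{2}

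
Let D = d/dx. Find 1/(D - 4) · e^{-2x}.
- \frac{e^{- 2 x}}{6}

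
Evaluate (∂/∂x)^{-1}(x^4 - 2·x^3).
\frac{x^{5}}{5} - \frac{x^{4}}{2}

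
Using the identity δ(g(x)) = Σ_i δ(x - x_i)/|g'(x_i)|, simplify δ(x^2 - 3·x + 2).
\frac{\delta(x - 1) + \delta(x - 2)}{1}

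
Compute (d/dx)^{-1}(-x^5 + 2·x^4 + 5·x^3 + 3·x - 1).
- \frac{x^{6}}{6} + \frac{2 x^{5}}{5} + \frac{5 x^{4}}{4} + \frac{3 x^{2}}{2} - x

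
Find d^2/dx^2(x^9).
72 x^{7}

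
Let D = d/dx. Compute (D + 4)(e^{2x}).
6 e^{2 x}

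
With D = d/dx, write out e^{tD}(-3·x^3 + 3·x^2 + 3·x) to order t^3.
- 3 t^{3} + 3 t^{2} \left(1 - 3 x\right) + 3 t \left(- 3 x^{2} + 2 x + 1\right) - 3 x^{3} + 3 x^{2} + 3 x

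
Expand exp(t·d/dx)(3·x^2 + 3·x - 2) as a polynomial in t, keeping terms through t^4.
3 t^{2} + 3 t \left(2 x + 1\right) + 3 x^{2} + 3 x - 2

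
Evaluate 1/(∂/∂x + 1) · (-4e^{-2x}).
4 e^{- 2 x}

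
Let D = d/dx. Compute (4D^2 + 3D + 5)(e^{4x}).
81 e^{4 x}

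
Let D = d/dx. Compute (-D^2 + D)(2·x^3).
6 x \left(x - 2\right)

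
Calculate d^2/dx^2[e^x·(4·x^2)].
4 \left(x^{2} + 4 x + 2\right) e^{x}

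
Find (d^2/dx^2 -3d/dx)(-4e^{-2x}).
- 40 e^{- 2 x}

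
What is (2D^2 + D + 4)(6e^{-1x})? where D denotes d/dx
30 e^{- x}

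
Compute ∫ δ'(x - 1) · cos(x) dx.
\sin{\left(1 \right)}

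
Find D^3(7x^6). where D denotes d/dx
840 x^{3}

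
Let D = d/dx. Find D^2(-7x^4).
- 84 x^{2}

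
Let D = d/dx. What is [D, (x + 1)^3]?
3 \left(x + 1\right)^{2}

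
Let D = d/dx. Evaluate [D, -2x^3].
- 6 x^{2}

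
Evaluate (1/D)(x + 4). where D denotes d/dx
\frac{x^{2}}{2} + 4 x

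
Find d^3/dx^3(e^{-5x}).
- 125 e^{- 5 x}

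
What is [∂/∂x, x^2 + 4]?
2 x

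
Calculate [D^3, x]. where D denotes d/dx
3D^{2}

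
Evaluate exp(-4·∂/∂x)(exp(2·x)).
e^{2 x - 8}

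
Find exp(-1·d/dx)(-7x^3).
- 7 x^{3} + 21 x^{2} - 21 x + 7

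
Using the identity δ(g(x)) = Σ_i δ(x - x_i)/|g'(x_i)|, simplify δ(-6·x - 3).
\frac{\delta(x + 1/2)}{6}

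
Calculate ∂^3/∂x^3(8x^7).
1680 x^{4}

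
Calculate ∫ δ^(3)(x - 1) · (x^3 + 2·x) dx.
-6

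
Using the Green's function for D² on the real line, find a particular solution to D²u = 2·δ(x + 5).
|x + 5|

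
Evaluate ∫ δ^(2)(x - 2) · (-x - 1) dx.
0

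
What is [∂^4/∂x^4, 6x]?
24\frac{d^{3}}{dx^{3}}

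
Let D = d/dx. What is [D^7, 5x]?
35D^{6}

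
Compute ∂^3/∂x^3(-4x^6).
- 480 x^{3}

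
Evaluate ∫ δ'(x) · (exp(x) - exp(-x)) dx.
-2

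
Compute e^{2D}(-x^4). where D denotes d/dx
- x^{4} - 8 x^{3} - 24 x^{2} - 32 x - 16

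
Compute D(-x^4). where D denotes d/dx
- 4 x^{3}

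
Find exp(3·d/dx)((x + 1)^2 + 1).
x^{2} + 8 x + 17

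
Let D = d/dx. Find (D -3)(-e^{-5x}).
8 e^{- 5 x}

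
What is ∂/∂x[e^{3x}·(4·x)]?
\left(12 x + 4\right) e^{3 x}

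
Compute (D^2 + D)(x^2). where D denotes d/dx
2 x + 2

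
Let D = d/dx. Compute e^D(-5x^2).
- 5 x^{2} - 10 x - 5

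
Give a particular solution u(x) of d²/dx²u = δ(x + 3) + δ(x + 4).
\frac{|x + 3|}{2} + \frac{|x + 4|}{2}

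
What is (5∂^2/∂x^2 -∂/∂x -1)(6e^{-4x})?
498 e^{- 4 x}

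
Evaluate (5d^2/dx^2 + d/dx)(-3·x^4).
12 x^{2} \left(- x - 15\right)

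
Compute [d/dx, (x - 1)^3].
3 \left(x - 1\right)^{2}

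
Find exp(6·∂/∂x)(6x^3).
6 x^{3} + 108 x^{2} + 648 x + 1296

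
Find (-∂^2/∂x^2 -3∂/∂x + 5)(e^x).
e^{x}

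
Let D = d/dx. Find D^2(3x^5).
60 x^{3}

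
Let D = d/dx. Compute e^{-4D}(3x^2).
3 x^{2} - 24 x + 48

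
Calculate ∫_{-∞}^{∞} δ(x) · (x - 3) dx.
-3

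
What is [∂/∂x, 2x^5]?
10 x^{4}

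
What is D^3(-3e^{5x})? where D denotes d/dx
- 375 e^{5 x}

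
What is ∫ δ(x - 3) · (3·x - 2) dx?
7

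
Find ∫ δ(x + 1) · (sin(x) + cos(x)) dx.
- \sin{\left(1 \right)} + \cos{\left(1 \right)}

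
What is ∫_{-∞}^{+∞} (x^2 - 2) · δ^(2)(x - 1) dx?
2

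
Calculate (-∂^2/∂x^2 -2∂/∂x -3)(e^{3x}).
- 18 e^{3 x}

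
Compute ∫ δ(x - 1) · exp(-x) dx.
e^{-1}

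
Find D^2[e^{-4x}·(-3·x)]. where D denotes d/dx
24 \left(1 - 2 x\right) e^{- 4 x}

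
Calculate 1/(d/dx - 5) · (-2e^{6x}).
- 2 e^{6 x}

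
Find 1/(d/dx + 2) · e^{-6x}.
- \frac{e^{- 6 x}}{4}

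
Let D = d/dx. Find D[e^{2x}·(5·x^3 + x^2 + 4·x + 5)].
\left(10 x^{3} + 17 x^{2} + 10 x + 14\right) e^{2 x}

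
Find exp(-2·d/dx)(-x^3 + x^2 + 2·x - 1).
- x^{3} + 7 x^{2} - 14 x + 7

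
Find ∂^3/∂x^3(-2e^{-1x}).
2 e^{- x}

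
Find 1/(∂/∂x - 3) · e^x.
- \frac{e^{x}}{2}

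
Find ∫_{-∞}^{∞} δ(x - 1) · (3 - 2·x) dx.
1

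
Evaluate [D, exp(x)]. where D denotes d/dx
e^{x}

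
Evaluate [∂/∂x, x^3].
3 x^{2}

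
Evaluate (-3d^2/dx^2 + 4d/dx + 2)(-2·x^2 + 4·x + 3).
- 4 x^{2} - 8 x + 34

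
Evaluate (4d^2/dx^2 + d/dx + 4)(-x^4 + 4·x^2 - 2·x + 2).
- 4 x^{4} - 4 x^{3} - 32 x^{2} + 38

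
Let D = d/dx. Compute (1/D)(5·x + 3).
\frac{5 x^{2}}{2} + 3 x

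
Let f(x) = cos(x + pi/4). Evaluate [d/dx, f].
- \sin{\left(x + \frac{\pi}{4} \right)}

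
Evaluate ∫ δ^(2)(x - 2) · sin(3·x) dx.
- 9 \sin{\left(6 \right)}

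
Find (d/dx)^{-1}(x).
\frac{x^{2}}{2}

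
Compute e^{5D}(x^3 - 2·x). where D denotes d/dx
x^{3} + 15 x^{2} + 73 x + 115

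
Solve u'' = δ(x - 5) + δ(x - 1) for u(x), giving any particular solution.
\frac{|x - 5|}{2} + \frac{|x - 1|}{2}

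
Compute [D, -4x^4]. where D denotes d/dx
- 16 x^{3}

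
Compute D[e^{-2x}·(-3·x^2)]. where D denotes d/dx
6 x \left(x - 1\right) e^{- 2 x}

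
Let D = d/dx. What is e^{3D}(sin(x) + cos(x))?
\sqrt{2} \sin{\left(x + \frac{\pi}{4} + 3 \right)}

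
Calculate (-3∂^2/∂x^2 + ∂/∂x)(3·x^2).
6 x - 18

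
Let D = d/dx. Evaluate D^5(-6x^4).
0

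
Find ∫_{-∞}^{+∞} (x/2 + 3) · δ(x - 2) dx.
4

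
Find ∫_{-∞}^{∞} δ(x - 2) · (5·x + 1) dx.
11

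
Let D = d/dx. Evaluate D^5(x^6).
720 x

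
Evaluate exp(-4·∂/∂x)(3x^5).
3 x^{5} - 60 x^{4} + 480 x^{3} - 1920 x^{2} + 3840 x - 3072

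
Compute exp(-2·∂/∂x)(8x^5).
8 x^{5} - 80 x^{4} + 320 x^{3} - 640 x^{2} + 640 x - 256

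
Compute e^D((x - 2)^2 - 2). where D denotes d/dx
x^{2} - 2 x - 1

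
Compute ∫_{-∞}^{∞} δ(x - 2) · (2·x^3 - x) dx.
14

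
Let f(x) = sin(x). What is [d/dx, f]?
\cos{\left(x \right)}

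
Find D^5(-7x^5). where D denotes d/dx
-840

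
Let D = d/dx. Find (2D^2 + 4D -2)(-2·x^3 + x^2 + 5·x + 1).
4 x^{3} - 26 x^{2} - 26 x + 22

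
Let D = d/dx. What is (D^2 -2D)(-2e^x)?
2 e^{x}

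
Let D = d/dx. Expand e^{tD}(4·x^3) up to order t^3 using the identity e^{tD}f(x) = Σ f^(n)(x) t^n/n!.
4 t^{3} + 12 t^{2} x + 12 t x^{2} + 4 x^{3}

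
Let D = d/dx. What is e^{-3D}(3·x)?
3 x - 9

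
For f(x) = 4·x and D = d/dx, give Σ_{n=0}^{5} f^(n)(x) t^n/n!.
4 t + 4 x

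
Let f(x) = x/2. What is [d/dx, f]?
\frac{1}{2}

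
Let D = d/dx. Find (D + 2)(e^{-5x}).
- 3 e^{- 5 x}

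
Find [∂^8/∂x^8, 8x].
64\frac{d^{7}}{dx^{7}}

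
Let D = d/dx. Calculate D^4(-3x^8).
- 5040 x^{4}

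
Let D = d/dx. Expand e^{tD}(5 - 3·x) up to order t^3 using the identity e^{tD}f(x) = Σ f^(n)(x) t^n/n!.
- 3 t - 3 x + 5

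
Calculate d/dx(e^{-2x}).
- 2 e^{- 2 x}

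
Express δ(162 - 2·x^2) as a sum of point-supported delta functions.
\frac{\delta(x - 9) + \delta(x + 9)}{36}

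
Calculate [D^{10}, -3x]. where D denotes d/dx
-30D^{9}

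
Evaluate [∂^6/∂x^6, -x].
-6\frac{d^{5}}{dx^{5}}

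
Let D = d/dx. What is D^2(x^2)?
2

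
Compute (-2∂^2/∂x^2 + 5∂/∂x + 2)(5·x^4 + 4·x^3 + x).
10 x^{4} + 108 x^{3} - 60 x^{2} - 46 x + 5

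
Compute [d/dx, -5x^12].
- 60 x^{11}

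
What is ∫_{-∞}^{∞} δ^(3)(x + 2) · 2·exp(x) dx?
- \frac{2}{e^{2}}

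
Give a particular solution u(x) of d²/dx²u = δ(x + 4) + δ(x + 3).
\frac{|x + 4|}{2} + \frac{|x + 3|}{2}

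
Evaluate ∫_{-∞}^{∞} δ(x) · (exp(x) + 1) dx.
2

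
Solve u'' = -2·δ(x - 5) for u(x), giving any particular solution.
-|x - 5|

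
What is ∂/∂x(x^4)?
4 x^{3}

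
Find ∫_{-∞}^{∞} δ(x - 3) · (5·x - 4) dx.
11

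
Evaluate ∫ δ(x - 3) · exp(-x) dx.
e^{-3}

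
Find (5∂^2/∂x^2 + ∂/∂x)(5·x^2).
10 x + 50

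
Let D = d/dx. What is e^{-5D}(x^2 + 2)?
x^{2} - 10 x + 27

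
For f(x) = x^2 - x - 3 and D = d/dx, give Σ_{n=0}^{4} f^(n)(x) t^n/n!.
t^{2} + t \left(2 x - 1\right) + x^{2} - x - 3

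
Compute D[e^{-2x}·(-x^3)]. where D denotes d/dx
x^{2} \left(2 x - 3\right) e^{- 2 x}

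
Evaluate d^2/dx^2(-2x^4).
- 24 x^{2}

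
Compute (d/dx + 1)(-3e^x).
- 6 e^{x}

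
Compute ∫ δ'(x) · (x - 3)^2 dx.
6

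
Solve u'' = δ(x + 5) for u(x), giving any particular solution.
\frac{|x + 5|}{2}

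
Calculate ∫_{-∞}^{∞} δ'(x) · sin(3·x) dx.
-3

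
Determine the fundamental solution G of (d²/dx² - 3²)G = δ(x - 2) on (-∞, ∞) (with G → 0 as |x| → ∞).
-\frac{e^{-3|x - 2|}}{6}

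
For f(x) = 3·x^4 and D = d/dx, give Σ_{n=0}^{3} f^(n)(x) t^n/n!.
3 x \left(4 t^{3} + 6 t^{2} x + 4 t x^{2} + x^{3}\right)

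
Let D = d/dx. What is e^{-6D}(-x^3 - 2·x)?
- x^{3} + 18 x^{2} - 110 x + 228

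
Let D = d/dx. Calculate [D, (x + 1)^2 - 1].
2 x + 2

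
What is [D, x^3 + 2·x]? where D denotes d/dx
3 x^{2} + 2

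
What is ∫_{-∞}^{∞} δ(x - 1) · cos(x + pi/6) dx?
\cos{\left(\frac{\pi}{6} + 1 \right)}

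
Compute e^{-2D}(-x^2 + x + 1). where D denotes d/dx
- x^{2} + 5 x - 5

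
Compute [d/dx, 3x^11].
33 x^{10}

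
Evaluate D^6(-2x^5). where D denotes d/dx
0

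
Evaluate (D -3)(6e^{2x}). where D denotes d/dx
- 6 e^{2 x}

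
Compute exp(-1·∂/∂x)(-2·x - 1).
1 - 2 x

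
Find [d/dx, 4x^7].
28 x^{6}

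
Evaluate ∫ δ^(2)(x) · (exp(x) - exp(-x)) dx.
0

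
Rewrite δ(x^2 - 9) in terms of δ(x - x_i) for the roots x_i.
\frac{\delta(x - 3) + \delta(x + 3)}{6}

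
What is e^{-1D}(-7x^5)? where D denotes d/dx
- 7 x^{5} + 35 x^{4} - 70 x^{3} + 70 x^{2} - 35 x + 7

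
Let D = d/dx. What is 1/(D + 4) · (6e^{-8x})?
- \frac{3 e^{- 8 x}}{2}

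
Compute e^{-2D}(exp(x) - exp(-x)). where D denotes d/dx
- e^{2 - x} + e^{x - 2}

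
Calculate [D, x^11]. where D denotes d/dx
11 x^{10}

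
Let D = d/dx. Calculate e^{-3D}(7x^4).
7 x^{4} - 84 x^{3} + 378 x^{2} - 756 x + 567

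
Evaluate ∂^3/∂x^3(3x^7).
630 x^{4}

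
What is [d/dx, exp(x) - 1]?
e^{x}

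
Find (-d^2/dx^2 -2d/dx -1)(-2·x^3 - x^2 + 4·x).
2 x^{3} + 13 x^{2} + 12 x - 6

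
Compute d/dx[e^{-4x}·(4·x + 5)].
16 \left(- x - 1\right) e^{- 4 x}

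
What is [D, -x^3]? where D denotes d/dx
- 3 x^{2}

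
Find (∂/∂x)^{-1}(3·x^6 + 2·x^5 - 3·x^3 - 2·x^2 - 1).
\frac{3 x^{7}}{7} + \frac{x^{6}}{3} - \frac{3 x^{4}}{4} - \frac{2 x^{3}}{3} - x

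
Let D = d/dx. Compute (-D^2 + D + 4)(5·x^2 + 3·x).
20 x^{2} + 22 x - 7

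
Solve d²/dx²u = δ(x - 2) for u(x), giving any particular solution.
\frac{|x - 2|}{2}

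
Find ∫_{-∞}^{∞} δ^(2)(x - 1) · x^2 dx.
2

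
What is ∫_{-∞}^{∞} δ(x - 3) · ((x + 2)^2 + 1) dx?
26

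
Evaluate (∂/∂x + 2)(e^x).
3 e^{x}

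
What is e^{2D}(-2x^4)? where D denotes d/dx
- 2 x^{4} - 16 x^{3} - 48 x^{2} - 64 x - 32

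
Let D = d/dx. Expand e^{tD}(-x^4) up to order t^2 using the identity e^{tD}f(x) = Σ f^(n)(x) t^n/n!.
x^{2} \left(- 6 t^{2} - 4 t x - x^{2}\right)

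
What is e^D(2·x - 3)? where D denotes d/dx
2 x - 1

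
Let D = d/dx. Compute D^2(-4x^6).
- 120 x^{4}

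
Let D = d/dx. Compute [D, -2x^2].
- 4 x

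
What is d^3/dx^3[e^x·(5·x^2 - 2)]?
\left(5 x^{2} + 30 x + 28\right) e^{x}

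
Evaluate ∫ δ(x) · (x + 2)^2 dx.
4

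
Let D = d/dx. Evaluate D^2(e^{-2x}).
4 e^{- 2 x}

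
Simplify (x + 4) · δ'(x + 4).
-\delta(x + 4)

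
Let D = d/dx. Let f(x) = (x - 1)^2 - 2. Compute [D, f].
2 x - 2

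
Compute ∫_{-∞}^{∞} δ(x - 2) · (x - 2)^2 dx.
0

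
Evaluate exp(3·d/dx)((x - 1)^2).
x^{2} + 4 x + 4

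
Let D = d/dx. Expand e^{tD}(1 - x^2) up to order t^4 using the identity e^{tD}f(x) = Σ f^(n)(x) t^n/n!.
- t^{2} - 2 t x - x^{2} + 1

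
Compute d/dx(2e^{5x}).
10 e^{5 x}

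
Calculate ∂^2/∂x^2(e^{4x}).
16 e^{4 x}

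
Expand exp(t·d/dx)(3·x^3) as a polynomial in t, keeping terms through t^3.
3 t^{3} + 9 t^{2} x + 9 t x^{2} + 3 x^{3}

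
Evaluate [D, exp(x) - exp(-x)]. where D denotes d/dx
2 \cosh{\left(x \right)}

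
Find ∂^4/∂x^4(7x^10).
35280 x^{6}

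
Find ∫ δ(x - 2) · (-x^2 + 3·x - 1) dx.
1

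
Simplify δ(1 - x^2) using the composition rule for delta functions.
\frac{\delta(x - 1) + \delta(x + 1)}{2}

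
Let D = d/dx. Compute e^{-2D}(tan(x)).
\tan{\left(x - 2 \right)}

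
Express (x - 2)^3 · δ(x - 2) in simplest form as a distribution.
0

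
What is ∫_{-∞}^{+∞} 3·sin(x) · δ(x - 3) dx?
3 \sin{\left(3 \right)}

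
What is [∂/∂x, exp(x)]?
e^{x}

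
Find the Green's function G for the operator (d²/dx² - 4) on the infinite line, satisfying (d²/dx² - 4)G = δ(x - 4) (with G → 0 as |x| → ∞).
-\frac{e^{-2|x - 4|}}{4}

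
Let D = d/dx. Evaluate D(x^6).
6 x^{5}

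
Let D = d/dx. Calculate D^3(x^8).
336 x^{5}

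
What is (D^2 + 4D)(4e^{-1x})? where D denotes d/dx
- 12 e^{- x}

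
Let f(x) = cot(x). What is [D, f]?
- \frac{1}{\sin^{2}{\left(x \right)}}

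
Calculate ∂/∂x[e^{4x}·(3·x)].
\left(12 x + 3\right) e^{4 x}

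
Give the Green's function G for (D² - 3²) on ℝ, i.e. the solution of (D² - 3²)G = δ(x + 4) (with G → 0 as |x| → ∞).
-\frac{e^{-3|x + 4|}}{6}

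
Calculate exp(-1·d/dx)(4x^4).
4 x^{4} - 16 x^{3} + 24 x^{2} - 16 x + 4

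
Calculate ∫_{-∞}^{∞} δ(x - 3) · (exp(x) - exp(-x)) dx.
2 \sinh{\left(3 \right)}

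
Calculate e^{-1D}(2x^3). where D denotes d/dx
2 x^{3} - 6 x^{2} + 6 x - 2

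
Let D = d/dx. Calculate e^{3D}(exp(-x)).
e^{- x - 3}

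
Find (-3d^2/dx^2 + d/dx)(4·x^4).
16 x^{2} \left(x - 9\right)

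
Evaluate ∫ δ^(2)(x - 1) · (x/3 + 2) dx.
0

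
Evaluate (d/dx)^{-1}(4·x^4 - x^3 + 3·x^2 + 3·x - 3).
\frac{4 x^{5}}{5} - \frac{x^{4}}{4} + x^{3} + \frac{3 x^{2}}{2} - 3 x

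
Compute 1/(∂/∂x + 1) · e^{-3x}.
- \frac{e^{- 3 x}}{2}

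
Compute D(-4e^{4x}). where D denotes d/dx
- 16 e^{4 x}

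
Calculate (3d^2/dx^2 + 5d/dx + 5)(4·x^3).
4 x \left(5 x^{2} + 15 x + 18\right)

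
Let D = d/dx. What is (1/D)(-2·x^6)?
- \frac{2 x^{7}}{7}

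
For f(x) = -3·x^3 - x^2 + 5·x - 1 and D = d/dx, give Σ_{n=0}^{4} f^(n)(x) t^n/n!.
- 3 t^{3} - t^{2} \left(9 x + 1\right) - t \left(9 x^{2} + 2 x - 5\right) - 3 x^{3} - x^{2} + 5 x - 1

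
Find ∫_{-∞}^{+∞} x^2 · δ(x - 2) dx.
4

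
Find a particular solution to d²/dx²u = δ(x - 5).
\frac{|x - 5|}{2}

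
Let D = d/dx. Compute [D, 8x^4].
32 x^{3}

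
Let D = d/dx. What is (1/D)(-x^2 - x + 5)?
- \frac{x^{3}}{3} - \frac{x^{2}}{2} + 5 x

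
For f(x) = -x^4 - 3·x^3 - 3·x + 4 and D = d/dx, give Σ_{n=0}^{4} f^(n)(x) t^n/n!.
- t^{4} - t^{3} \left(4 x + 3\right) - 3 t^{2} x \left(2 x + 3\right) - t \left(4 x^{3} + 9 x^{2} + 3\right) - x^{4} - 3 x^{3} - 3 x + 4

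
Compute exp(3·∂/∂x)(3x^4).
3 x^{4} + 36 x^{3} + 162 x^{2} + 324 x + 243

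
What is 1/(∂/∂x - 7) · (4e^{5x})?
- 2 e^{5 x}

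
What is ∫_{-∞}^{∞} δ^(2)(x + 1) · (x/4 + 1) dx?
0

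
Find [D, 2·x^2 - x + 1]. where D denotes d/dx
4 x - 1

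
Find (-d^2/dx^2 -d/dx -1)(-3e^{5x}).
93 e^{5 x}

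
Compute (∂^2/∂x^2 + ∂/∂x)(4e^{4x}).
80 e^{4 x}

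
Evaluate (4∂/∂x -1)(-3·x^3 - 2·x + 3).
3 x^{3} - 36 x^{2} + 2 x - 11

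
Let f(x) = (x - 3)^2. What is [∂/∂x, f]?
2 x - 6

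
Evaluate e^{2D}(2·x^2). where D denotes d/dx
2 x^{2} + 8 x + 8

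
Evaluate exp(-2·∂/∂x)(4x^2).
4 x^{2} - 16 x + 16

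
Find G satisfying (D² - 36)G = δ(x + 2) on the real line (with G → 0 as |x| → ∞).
-\frac{e^{-6|x + 2|}}{12}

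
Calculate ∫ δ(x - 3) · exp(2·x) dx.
e^{6}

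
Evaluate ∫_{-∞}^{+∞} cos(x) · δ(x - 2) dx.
\cos{\left(2 \right)}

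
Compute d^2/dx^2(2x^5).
40 x^{3}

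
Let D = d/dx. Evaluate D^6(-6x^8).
- 120960 x^{2}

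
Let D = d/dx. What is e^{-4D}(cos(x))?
\cos{\left(x - 4 \right)}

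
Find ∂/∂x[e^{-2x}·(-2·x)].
2 \left(2 x - 1\right) e^{- 2 x}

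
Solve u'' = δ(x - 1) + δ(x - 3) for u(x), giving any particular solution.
\frac{|x - 1|}{2} + \frac{|x - 3|}{2}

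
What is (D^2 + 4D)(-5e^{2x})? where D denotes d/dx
- 60 e^{2 x}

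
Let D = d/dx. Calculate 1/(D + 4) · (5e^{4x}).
\frac{5 e^{4 x}}{8}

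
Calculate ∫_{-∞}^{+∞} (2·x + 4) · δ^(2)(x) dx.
0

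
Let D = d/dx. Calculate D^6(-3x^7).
- 15120 x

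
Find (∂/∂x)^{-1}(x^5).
\frac{x^{6}}{6}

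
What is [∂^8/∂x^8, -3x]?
-24\frac{d^{7}}{dx^{7}}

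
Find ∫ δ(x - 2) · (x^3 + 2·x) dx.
12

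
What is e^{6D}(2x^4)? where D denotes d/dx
2 x^{4} + 48 x^{3} + 432 x^{2} + 1728 x + 2592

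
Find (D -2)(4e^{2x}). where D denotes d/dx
0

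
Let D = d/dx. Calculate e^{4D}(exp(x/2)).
e^{\frac{x}{2} + 2}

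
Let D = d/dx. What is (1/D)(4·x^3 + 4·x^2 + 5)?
x^{4} + \frac{4 x^{3}}{3} + 5 x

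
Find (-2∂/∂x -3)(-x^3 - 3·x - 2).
3 x^{3} + 6 x^{2} + 9 x + 12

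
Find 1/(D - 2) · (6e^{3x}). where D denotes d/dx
6 e^{3 x}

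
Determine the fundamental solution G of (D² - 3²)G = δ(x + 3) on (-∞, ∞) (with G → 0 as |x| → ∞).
-\frac{e^{-3|x + 3|}}{6}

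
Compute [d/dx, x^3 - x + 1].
3 x^{2} - 1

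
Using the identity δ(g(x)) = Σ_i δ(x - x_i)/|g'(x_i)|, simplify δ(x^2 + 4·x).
\frac{\delta(x + 4) + \delta(x)}{4}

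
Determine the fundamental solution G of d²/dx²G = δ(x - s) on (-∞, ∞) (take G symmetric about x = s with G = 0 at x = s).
\frac{|x - s|}{2}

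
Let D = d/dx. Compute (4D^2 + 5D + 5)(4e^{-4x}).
196 e^{- 4 x}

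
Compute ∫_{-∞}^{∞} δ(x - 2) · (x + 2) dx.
4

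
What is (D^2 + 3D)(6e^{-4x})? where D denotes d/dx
24 e^{- 4 x}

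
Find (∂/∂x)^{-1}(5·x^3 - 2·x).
\frac{5 x^{4}}{4} - x^{2}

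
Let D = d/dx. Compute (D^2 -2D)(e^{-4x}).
24 e^{- 4 x}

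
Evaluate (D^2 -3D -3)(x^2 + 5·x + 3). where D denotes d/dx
- 3 x^{2} - 21 x - 22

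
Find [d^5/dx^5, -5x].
-25\frac{d^{4}}{dx^{4}}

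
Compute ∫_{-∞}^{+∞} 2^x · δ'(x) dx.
- \log{\left(2 \right)}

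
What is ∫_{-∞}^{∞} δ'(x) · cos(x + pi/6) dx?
\frac{1}{2}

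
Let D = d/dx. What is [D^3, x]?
3D^{2}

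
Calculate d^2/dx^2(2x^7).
84 x^{5}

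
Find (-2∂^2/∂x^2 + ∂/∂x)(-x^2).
4 - 2 x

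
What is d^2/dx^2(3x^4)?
36 x^{2}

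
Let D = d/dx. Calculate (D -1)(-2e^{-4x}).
10 e^{- 4 x}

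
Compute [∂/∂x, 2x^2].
4 x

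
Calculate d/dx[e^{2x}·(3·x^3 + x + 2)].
\left(6 x^{3} + 9 x^{2} + 2 x + 5\right) e^{2 x}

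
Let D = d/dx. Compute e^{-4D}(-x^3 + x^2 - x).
- x^{3} + 13 x^{2} - 57 x + 84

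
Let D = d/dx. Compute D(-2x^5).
- 10 x^{4}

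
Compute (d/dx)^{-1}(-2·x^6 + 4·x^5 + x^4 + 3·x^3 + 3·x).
- \frac{2 x^{7}}{7} + \frac{2 x^{6}}{3} + \frac{x^{5}}{5} + \frac{3 x^{4}}{4} + \frac{3 x^{2}}{2}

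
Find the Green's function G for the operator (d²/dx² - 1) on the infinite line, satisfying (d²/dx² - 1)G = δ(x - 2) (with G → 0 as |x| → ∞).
-\frac{e^{-|x - 2|}}{2}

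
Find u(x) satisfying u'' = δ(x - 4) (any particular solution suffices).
\frac{|x - 4|}{2}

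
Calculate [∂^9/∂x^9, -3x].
-27\frac{d^{8}}{dx^{8}}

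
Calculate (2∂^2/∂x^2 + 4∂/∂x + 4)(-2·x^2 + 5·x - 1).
- 8 x^{2} + 4 x + 8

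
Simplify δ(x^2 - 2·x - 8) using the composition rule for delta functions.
\frac{\delta(x - 4) + \delta(x + 2)}{6}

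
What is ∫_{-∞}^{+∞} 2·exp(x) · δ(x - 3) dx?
2 e^{3}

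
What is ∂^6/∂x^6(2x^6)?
1440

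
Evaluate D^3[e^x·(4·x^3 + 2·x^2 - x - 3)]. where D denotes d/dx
\left(4 x^{3} + 38 x^{2} + 83 x + 30\right) e^{x}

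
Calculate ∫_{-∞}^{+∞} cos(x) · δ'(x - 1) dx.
\sin{\left(1 \right)}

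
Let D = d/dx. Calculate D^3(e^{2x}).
8 e^{2 x}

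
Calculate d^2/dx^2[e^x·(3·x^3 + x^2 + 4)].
\left(3 x^{3} + 19 x^{2} + 22 x + 6\right) e^{x}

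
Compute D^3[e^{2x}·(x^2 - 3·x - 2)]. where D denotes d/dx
8 \left(x^{2} - 5\right) e^{2 x}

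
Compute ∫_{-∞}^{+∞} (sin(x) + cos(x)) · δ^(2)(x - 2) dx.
- \sin{\left(2 \right)} - \cos{\left(2 \right)}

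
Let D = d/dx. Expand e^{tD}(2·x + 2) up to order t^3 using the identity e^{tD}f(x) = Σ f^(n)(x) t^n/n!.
2 t + 2 x + 2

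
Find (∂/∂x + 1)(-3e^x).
- 6 e^{x}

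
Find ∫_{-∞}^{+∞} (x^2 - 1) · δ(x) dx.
-1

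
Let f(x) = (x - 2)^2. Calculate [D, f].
2 x - 4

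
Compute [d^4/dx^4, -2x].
-8\frac{d^{3}}{dx^{3}}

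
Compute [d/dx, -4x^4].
- 16 x^{3}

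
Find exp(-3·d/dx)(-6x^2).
- 6 x^{2} + 36 x - 54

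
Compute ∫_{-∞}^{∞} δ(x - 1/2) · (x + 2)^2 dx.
\frac{25}{4}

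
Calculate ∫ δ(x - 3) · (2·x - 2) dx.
4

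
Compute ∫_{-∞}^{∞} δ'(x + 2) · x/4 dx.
- \frac{1}{4}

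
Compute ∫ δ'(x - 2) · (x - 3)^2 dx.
2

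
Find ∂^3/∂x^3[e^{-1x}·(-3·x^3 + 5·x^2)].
\left(3 x^{3} - 32 x^{2} + 84 x - 48\right) e^{- x}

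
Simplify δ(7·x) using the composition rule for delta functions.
\frac{\delta(x)}{7}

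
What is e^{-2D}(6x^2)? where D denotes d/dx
6 x^{2} - 24 x + 24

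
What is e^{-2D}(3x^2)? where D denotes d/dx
3 x^{2} - 12 x + 12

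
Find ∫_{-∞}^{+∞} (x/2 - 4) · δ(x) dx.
-4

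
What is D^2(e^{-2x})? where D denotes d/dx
4 e^{- 2 x}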